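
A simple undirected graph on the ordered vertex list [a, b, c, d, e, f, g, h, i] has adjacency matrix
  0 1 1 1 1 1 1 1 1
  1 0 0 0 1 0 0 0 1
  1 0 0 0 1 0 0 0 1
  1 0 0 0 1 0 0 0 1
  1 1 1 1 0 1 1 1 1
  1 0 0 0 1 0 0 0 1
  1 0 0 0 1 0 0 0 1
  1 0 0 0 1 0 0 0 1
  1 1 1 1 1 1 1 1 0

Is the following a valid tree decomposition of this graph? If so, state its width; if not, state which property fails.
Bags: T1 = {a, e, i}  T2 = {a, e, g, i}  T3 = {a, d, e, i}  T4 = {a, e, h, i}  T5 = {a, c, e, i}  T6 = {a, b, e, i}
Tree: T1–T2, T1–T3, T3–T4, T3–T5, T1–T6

No — vertex f appears in no bag.

A tree decomposition must satisfy three properties: every vertex lies in some bag; for every edge, both endpoints lie together in some bag; and for every vertex, the bags containing it form a connected subtree. Here vertex f appears in no bag, so the decomposition is invalid.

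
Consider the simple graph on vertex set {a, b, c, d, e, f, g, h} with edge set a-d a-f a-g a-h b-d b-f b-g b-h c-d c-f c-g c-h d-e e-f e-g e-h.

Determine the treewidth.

4

A width-4 tree decomposition is:
Bags: B1 = {a, b, c, e, h}  B2 = {a, b, c, e, g}  B3 = {a, b, c, d, e}  B4 = {a, b, c, e, f}
Tree: B1–B2, B2–B3, B3–B4
The largest bag has 5 vertices, giving width 4; this decomposition certifies tw(G) ≤ 4. For the lower bound: the 5 vertex sets {a,h}, {c,g}, {d,e}, {b}, {f} are disjoint, each induces a connected subgraph, and every pair is joined by at least one edge of G. Contracting each set to a single vertex therefore yields K_{5} as a minor, and since treewidth is minor-monotone, tw(G) ≥ tw(K_{5}) = 4. Therefore the treewidth is 4.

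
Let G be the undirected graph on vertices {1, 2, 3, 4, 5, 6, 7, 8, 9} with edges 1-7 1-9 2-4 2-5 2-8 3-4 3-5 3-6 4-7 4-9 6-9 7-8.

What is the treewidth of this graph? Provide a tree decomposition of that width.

Treewidth 3.
One optimal decomposition is:
Bags: B1 = {2, 5, 7, 8}  B2 = {2, 4, 5, 7}  B3 = {3, 4, 5, 7}  B4 = {1, 3, 4, 7}  B5 = {1, 3, 4, 9}  B6 = {1, 3, 6, 9}
Tree: B1–B2, B2–B3, B3–B4, B4–B5, B5–B6

The largest bag has 4 vertices, giving width 3; this decomposition certifies tw(G) ≤ 3. For the lower bound: the 4 vertex sets {2,5,8}, {7}, {4}, {1,3,6,9} are disjoint, each induces a connected subgraph, and every pair is joined by at least one edge of G. Contracting each set to a single vertex therefore yields K_{4} as a minor, and since treewidth is minor-monotone, tw(G) ≥ tw(K_{4}) = 3. Hence tw(G) = 3 exactly.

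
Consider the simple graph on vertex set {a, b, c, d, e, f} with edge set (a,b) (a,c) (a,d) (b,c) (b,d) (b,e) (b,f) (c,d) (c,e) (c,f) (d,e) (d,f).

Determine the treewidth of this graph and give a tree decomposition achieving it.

Treewidth 3.
One such decomposition:
Bags: B1 = {b, c, d, e}  B2 = {b, c, d, f}  B3 = {a, b, c, d}
Tree: B1–B2, B2–B3

Every bag has size at most 4, so the width is 4 − 1 = 3 and tw(G) ≤ 3. Conversely, {b, c, d, e} is a clique of size 4, and the vertices of any clique must share a bag in every tree decomposition; so some bag has ≥ 4 vertices and tw(G) ≥ 3. The upper and lower bounds meet at 3, so that is the treewidth.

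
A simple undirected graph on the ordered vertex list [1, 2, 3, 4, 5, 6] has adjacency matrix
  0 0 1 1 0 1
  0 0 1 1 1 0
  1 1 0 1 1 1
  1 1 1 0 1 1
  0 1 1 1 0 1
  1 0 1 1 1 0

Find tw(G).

3

A width-3 tree decomposition is:
Bags: B1 = {1, 3, 4, 6}  B2 = {3, 4, 5, 6}  B3 = {2, 3, 4, 5}
Tree: B1–B2, B2–B3
Each bag holds 4 vertices, so the decomposition has width 3, which upper-bounds the treewidth. For the lower bound, the 4 vertices {1, 3, 4, 6} are pairwise adjacent, and any tree decomposition puts a clique entirely inside one bag — forcing width ≥ 3. Hence tw(G) = 3 exactly.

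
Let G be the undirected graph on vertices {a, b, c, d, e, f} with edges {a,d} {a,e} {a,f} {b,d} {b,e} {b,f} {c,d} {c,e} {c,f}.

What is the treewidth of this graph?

A width-3 tree decomposition is:
Bags: B1 = {a, d, e, f}  B2 = {c, d, e, f}  B3 = {b, d, e, f}
Tree: B1–B2, B2–B3
The largest bag has 4 vertices, giving width 3; this decomposition certifies tw(G) ≤ 3. For the lower bound: the 4 vertex sets {a,e}, {c,f}, {d}, {b} are disjoint, each induces a connected subgraph, and every pair is joined by at least one edge of G. Contracting each set to a single vertex therefore yields K_{4} as a minor, and since treewidth is minor-monotone, tw(G) ≥ tw(K_{4}) = 3. Hence tw(G) = 3 exactly.

3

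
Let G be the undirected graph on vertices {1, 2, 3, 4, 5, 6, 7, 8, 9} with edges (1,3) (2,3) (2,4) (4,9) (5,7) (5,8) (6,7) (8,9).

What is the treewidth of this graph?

1

A width-1 tree decomposition is:
Bags: B1 = {1, 3}  B2 = {2, 3}  B3 = {2, 4}  B4 = {4, 9}  B5 = {8, 9}  B6 = {5, 8}  B7 = {5, 7}  B8 = {6, 7}
Tree: B1–B2, B2–B3, B3–B4, B4–B5, B5–B6, B6–B7, B7–B8
The largest bag has 2 vertices, giving width 1; this decomposition certifies tw(G) ≤ 1. G has an edge, so its treewidth is at least 1. The upper and lower bounds meet at 1, so that is the treewidth.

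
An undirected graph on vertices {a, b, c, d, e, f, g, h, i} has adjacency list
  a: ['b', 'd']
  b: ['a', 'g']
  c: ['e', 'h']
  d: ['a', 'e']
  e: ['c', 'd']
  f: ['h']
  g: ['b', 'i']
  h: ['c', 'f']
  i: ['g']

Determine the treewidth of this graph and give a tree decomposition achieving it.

Treewidth 1.
Bags: B1 = {f, h}  B2 = {c, h}  B3 = {c, e}  B4 = {d, e}  B5 = {a, d}  B6 = {a, b}  B7 = {b, g}  B8 = {g, i}
Tree: B1–B2, B2–B3, B3–B4, B4–B5, B5–B6, B6–B7, B7–B8

Every bag has size at most 2, so the width is 2 − 1 = 1 and tw(G) ≤ 1. Since G has at least one edge (e.g. f–h), it is not an edgeless graph, so tw(G) ≥ 1. Therefore the treewidth is 1.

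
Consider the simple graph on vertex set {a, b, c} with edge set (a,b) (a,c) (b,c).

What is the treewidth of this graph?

2

A width-2 tree decomposition is:
Bags: B1 = {a, b, c}
Tree: (single bag)
With just one bag of size 3, the width is 3 − 1 = 2, so tw(G) ≤ 2. On the other hand G contains the 3-clique {a, b, c}. A clique must lie in a single bag of any decomposition, so no decomposition can have width below 2. Therefore the treewidth is 2.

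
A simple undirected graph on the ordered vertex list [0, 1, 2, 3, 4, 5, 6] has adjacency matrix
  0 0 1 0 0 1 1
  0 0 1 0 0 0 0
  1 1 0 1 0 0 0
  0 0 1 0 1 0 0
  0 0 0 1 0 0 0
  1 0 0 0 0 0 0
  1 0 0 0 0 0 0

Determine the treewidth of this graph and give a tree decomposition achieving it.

Treewidth 1.
One such decomposition:
Bags: B1 = {0, 2}  B2 = {1, 2}  B3 = {0, 5}  B4 = {2, 3}  B5 = {0, 6}  B6 = {3, 4}
Tree: B1–B2, B1–B3, B1–B4, B1–B5, B4–B6

Each bag holds 2 vertices, so the decomposition has width 1, which upper-bounds the treewidth. Any graph with an edge has treewidth ≥ 1, and G has the edge 0–2. Therefore the treewidth is 1.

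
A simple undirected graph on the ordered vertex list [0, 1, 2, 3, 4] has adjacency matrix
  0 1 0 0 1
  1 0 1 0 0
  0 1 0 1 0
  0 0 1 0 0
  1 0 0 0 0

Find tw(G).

A width-1 tree decomposition is:
Bags: B1 = {0, 4}  B2 = {0, 1}  B3 = {1, 2}  B4 = {2, 3}
Tree: B1–B2, B2–B3, B3–B4
The largest bag has 2 vertices, giving width 1; this decomposition certifies tw(G) ≤ 1. Since G has at least one edge (e.g. 4–0), it is not an edgeless graph, so tw(G) ≥ 1. Hence tw(G) = 1 exactly.

1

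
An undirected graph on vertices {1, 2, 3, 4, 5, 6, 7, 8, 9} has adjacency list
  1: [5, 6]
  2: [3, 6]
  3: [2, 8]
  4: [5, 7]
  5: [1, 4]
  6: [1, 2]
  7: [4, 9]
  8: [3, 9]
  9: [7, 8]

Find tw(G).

2

A width-2 tree decomposition is:
Bags: B1 = {2, 3, 6}  B2 = {1, 3, 6}  B3 = {1, 3, 5}  B4 = {3, 4, 5}  B5 = {3, 4, 7}  B6 = {3, 7, 9}  B7 = {3, 8, 9}
Tree: B1–B2, B2–B3, B3–B4, B4–B5, B5–B6, B6–B7
Every bag has size at most 3, so the width is 3 − 1 = 2 and tw(G) ≤ 2. Since 3–2–6–1–5–4–7–9–8–3 is a cycle in G, G is not acyclic. Forests are exactly the graphs of treewidth ≤ 1, so tw(G) ≥ 2. Hence tw(G) = 2 exactly.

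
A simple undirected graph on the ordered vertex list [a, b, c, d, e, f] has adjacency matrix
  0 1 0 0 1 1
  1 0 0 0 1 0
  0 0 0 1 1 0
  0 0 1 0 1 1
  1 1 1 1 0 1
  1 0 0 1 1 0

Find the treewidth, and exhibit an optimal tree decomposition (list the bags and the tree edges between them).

The largest bag has 3 vertices, giving width 2; this decomposition certifies tw(G) ≤ 2. Conversely, {c, d, e} is a clique of size 3, and the vertices of any clique must share a bag in every tree decomposition; so some bag has ≥ 3 vertices and tw(G) ≥ 2. Hence tw(G) = 2 exactly.

Treewidth 2.
One optimal decomposition is:
Bags: B1 = {d, e, f}  B2 = {a, e, f}  B3 = {c, d, e}  B4 = {a, b, e}
Tree: B1–B2, B1–B3, B2–B4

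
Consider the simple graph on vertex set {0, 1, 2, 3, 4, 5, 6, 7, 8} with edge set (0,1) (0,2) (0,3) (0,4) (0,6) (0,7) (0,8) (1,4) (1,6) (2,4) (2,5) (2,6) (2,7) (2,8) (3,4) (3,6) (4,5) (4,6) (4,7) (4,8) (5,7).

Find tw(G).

3

A width-3 tree decomposition is:
Bags: B1 = {0, 2, 4, 7}  B2 = {0, 2, 4, 6}  B3 = {2, 4, 5, 7}  B4 = {0, 3, 4, 6}  B5 = {0, 1, 4, 6}  B6 = {0, 2, 4, 8}
Tree: B1–B2, B1–B3, B2–B4, B2–B5, B2–B6
The largest bag has 4 vertices, giving width 3; this decomposition certifies tw(G) ≤ 3. Conversely, {0, 1, 4, 6} is a clique of size 4, and the vertices of any clique must share a bag in every tree decomposition; so some bag has ≥ 4 vertices and tw(G) ≥ 3. Therefore the treewidth is 3.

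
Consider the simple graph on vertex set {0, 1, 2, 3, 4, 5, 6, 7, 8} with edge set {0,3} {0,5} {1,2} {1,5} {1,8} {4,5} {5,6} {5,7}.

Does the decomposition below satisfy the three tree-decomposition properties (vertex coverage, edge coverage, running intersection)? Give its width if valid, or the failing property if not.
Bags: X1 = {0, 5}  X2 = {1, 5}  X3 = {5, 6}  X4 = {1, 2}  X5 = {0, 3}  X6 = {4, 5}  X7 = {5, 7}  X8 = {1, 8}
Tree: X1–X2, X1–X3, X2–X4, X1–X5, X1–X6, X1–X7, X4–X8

Yes; width 1.

Every vertex of G appears in some bag (union = {0, 1, 2, 3, 4, 5, 6, 7, 8}); every edge is covered by a bag; and for each vertex v the set of bags containing v is connected in the bag tree. The decomposition is therefore valid. The largest bag has 2 vertices, so the width is 1.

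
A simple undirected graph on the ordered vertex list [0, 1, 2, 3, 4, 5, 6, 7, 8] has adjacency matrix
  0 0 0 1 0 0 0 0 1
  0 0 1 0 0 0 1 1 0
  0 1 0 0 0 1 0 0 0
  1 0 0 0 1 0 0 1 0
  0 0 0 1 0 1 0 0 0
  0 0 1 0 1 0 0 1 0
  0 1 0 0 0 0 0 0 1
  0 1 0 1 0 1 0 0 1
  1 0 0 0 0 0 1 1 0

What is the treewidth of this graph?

A width-3 tree decomposition is:
Bags: B1 = {1, 2, 6, 8}  B2 = {1, 2, 7, 8}  B3 = {2, 5, 7, 8}  B4 = {0, 5, 7, 8}  B5 = {0, 3, 5, 7}  B6 = {0, 3, 4, 5}
Tree: B1–B2, B2–B3, B3–B4, B4–B5, B5–B6
The largest bag has 4 vertices, giving width 3; this decomposition certifies tw(G) ≤ 3. For the lower bound: the 4 vertex sets {1,2,6}, {8}, {7}, {0,3,4,5} are disjoint, each induces a connected subgraph, and every pair is joined by at least one edge of G. Contracting each set to a single vertex therefore yields K_{4} as a minor, and since treewidth is minor-monotone, tw(G) ≥ tw(K_{4}) = 3. Combining the bounds, tw(G) = 3.

3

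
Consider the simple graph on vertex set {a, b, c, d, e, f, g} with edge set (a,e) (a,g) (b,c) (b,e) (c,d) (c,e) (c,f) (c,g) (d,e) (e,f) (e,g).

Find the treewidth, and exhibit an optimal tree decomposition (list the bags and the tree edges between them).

The largest bag has 3 vertices, giving width 2; this decomposition certifies tw(G) ≤ 2. For the lower bound, the 3 vertices {c, d, e} are pairwise adjacent, and any tree decomposition puts a clique entirely inside one bag — forcing width ≥ 2. The upper and lower bounds meet at 2, so that is the treewidth.

Treewidth 2.
Bags: B1 = {c, d, e}  B2 = {c, e, g}  B3 = {b, c, e}  B4 = {c, e, f}  B5 = {a, e, g}
Tree: B1–B2, B1–B3, B2–B4, B2–B5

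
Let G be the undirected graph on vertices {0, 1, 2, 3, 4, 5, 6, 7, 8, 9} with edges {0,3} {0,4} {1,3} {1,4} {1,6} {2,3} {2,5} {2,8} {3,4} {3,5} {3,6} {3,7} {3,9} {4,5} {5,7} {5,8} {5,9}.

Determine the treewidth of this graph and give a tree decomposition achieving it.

Treewidth 2.
Bags: B1 = {2, 3, 5}  B2 = {3, 4, 5}  B3 = {0, 3, 4}  B4 = {2, 5, 8}  B5 = {1, 3, 4}  B6 = {3, 5, 9}  B7 = {1, 3, 6}  B8 = {3, 5, 7}
Tree: B1–B2, B2–B3, B1–B4, B3–B5, B1–B6, B5–B7, B6–B8

The largest bag has 3 vertices, giving width 2; this decomposition certifies tw(G) ≤ 2. For the lower bound, the 3 vertices {2, 5, 8} are pairwise adjacent, and any tree decomposition puts a clique entirely inside one bag — forcing width ≥ 2. Therefore the treewidth is 2.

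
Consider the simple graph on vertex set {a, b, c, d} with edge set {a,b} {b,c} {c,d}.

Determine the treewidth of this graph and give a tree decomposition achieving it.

Every bag has size at most 2, so the width is 2 − 1 = 1 and tw(G) ≤ 1. Any graph with an edge has treewidth ≥ 1, and G has the edge c–b. The upper and lower bounds meet at 1, so that is the treewidth.

Treewidth 1.
One such decomposition:
Bags: B1 = {b, c}  B2 = {a, b}  B3 = {c, d}
Tree: B1–B2, B1–B3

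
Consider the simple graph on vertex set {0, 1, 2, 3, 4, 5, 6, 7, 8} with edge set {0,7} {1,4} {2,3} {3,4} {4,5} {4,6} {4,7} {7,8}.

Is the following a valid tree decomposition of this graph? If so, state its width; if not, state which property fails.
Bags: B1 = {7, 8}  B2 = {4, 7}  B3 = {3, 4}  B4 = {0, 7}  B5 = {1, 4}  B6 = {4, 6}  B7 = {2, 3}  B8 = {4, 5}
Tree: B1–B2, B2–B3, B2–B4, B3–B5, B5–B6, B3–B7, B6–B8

Yes; width 1.

Vertex coverage: the bags together contain {0, 1, 2, 3, 4, 5, 6, 7, 8}, the full vertex set. Edge coverage: each edge of G has both endpoints in at least one bag. Running intersection: for every vertex, the bags containing it form a connected subtree. All three properties hold, so this is a valid tree decomposition of width max|bag| − 1 = 1, and hence tw(G) ≤ 1.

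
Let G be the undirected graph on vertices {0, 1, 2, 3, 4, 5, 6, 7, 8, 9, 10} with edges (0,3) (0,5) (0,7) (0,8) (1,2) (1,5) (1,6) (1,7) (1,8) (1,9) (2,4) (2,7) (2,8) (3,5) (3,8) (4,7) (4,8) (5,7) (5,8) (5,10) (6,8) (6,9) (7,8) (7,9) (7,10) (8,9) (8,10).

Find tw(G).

3

A width-3 tree decomposition is:
Bags: B1 = {1, 7, 8, 9}  B2 = {1, 5, 7, 8}  B3 = {5, 7, 8, 10}  B4 = {1, 2, 7, 8}  B5 = {2, 4, 7, 8}  B6 = {1, 6, 8, 9}  B7 = {0, 5, 7, 8}  B8 = {0, 3, 5, 8}
Tree: B1–B2, B2–B3, B1–B4, B4–B5, B1–B6, B3–B7, B7–B8
Each bag holds 4 vertices, so the decomposition has width 3, which upper-bounds the treewidth. On the other hand G contains the 4-clique {0, 3, 5, 8}. A clique must lie in a single bag of any decomposition, so no decomposition can have width below 3. Combining the bounds, tw(G) = 3.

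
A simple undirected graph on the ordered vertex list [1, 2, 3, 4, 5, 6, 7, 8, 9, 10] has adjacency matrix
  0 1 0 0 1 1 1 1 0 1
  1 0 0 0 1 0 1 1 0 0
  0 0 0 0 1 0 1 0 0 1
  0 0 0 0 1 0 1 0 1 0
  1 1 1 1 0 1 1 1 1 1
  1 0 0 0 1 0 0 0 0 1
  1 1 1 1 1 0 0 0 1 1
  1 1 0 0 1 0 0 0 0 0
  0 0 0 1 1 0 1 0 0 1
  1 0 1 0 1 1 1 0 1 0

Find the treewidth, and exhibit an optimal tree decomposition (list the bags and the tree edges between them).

Treewidth 3.
One such decomposition:
Bags: B1 = {4, 5, 7, 9}  B2 = {5, 7, 9, 10}  B3 = {1, 5, 7, 10}  B4 = {3, 5, 7, 10}  B5 = {1, 5, 6, 10}  B6 = {1, 2, 5, 7}  B7 = {1, 2, 5, 8}
Tree: B1–B2, B2–B3, B2–B4, B3–B5, B3–B6, B6–B7

Each bag holds 4 vertices, so the decomposition has width 3, which upper-bounds the treewidth. On the other hand G contains the 4-clique {1, 2, 5, 8}. A clique must lie in a single bag of any decomposition, so no decomposition can have width below 3. The upper and lower bounds meet at 3, so that is the treewidth.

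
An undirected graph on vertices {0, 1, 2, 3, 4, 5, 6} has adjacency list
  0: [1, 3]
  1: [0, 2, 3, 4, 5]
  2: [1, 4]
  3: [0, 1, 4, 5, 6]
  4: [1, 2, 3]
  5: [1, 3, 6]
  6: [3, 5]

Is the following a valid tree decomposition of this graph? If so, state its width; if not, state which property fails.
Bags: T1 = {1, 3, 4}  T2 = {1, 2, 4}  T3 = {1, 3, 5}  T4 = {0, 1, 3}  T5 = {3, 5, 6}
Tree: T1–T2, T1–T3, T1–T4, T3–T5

Yes; width 2.

Vertex coverage: the bags together contain {0, 1, 2, 3, 4, 5, 6}, the full vertex set. Edge coverage: each edge of G has both endpoints in at least one bag. Running intersection: for every vertex, the bags containing it form a connected subtree. All three properties hold, so this is a valid tree decomposition of width max|bag| − 1 = 2, and hence tw(G) ≤ 2.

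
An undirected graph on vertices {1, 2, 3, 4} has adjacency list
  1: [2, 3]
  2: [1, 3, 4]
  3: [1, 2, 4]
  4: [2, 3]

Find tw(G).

A width-2 tree decomposition is:
Bags: B1 = {1, 2, 3}  B2 = {2, 3, 4}
Tree: B1–B2
Each bag holds 3 vertices, so the decomposition has width 2, which upper-bounds the treewidth. On the other hand G contains the 3-clique {1, 2, 3}. A clique must lie in a single bag of any decomposition, so no decomposition can have width below 2. Combining the bounds, tw(G) = 2.

2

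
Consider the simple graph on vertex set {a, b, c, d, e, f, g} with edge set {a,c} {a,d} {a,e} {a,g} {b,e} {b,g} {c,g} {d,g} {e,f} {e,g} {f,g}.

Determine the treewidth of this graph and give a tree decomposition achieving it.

The largest bag has 3 vertices, giving width 2; this decomposition certifies tw(G) ≤ 2. For the lower bound, the 3 vertices {a, d, g} are pairwise adjacent, and any tree decomposition puts a clique entirely inside one bag — forcing width ≥ 2. Combining the bounds, tw(G) = 2.

Treewidth 2.
Bags: B1 = {e, f, g}  B2 = {a, e, g}  B3 = {a, d, g}  B4 = {b, e, g}  B5 = {a, c, g}
Tree: B1–B2, B2–B3, B1–B4, B2–B5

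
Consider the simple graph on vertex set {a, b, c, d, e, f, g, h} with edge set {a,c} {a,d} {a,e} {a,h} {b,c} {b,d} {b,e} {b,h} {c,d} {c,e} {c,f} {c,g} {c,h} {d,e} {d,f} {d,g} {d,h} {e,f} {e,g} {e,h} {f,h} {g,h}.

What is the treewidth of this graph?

4

A width-4 tree decomposition is:
Bags: B1 = {c, d, e, g, h}  B2 = {a, c, d, e, h}  B3 = {b, c, d, e, h}  B4 = {c, d, e, f, h}
Tree: B1–B2, B2–B3, B2–B4
Every bag has size at most 5, so the width is 5 − 1 = 4 and tw(G) ≤ 4. Conversely, {c, d, e, g, h} is a clique of size 5, and the vertices of any clique must share a bag in every tree decomposition; so some bag has ≥ 5 vertices and tw(G) ≥ 4. The upper and lower bounds meet at 4, so that is the treewidth.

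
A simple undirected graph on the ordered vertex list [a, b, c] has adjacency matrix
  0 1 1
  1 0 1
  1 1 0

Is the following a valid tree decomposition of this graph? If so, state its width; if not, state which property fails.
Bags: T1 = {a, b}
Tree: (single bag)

A tree decomposition must satisfy three properties: every vertex lies in some bag; for every edge, both endpoints lie together in some bag; and for every vertex, the bags containing it form a connected subtree. Here vertex c appears in no bag, so the decomposition is invalid.

No — vertex c appears in no bag.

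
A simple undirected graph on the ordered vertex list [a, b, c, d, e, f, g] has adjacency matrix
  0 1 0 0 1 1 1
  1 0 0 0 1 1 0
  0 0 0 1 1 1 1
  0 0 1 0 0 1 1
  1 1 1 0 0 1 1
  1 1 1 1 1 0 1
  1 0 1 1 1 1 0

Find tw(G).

A width-3 tree decomposition is:
Bags: B1 = {c, e, f, g}  B2 = {c, d, f, g}  B3 = {a, e, f, g}  B4 = {a, b, e, f}
Tree: B1–B2, B1–B3, B3–B4
Each bag holds 4 vertices, so the decomposition has width 3, which upper-bounds the treewidth. Conversely, {c, d, f, g} is a clique of size 4, and the vertices of any clique must share a bag in every tree decomposition; so some bag has ≥ 4 vertices and tw(G) ≥ 3. The upper and lower bounds meet at 3, so that is the treewidth.

3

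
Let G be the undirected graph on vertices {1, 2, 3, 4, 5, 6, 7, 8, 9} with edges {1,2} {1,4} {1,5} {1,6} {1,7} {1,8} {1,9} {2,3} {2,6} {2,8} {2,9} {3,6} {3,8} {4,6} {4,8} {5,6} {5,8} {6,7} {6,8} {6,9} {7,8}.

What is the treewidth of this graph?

A width-3 tree decomposition is:
Bags: B1 = {1, 2, 6, 8}  B2 = {1, 6, 7, 8}  B3 = {1, 5, 6, 8}  B4 = {1, 2, 6, 9}  B5 = {2, 3, 6, 8}  B6 = {1, 4, 6, 8}
Tree: B1–B2, B1–B3, B1–B4, B1–B5, B3–B6
The largest bag has 4 vertices, giving width 3; this decomposition certifies tw(G) ≤ 3. Conversely, {1, 2, 6, 8} is a clique of size 4, and the vertices of any clique must share a bag in every tree decomposition; so some bag has ≥ 4 vertices and tw(G) ≥ 3. Hence tw(G) = 3 exactly.

3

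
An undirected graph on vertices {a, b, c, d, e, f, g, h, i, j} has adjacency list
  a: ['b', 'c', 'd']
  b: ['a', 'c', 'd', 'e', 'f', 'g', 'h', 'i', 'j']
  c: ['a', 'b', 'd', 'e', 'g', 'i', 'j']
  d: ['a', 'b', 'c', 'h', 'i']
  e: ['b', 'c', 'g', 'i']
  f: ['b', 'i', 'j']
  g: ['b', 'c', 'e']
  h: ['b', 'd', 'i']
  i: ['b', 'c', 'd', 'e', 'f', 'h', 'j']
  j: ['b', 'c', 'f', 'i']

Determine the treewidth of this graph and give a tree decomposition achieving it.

Each bag holds 4 vertices, so the decomposition has width 3, which upper-bounds the treewidth. Conversely, {b, c, e, g} is a clique of size 4, and the vertices of any clique must share a bag in every tree decomposition; so some bag has ≥ 4 vertices and tw(G) ≥ 3. Therefore the treewidth is 3.

Treewidth 3.
One such decomposition:
Bags: B1 = {b, c, i, j}  B2 = {b, c, e, i}  B3 = {b, f, i, j}  B4 = {b, c, d, i}  B5 = {b, d, h, i}  B6 = {b, c, e, g}  B7 = {a, b, c, d}
Tree: B1–B2, B1–B3, B2–B4, B4–B5, B2–B6, B4–B7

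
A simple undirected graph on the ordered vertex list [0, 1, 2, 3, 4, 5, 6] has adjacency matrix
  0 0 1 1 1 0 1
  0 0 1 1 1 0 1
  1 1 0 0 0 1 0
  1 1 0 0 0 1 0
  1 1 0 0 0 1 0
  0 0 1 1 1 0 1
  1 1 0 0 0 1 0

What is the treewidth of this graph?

3

A width-3 tree decomposition is:
Bags: B1 = {0, 1, 4, 5}  B2 = {0, 1, 3, 5}  B3 = {0, 1, 2, 5}  B4 = {0, 1, 5, 6}
Tree: B1–B2, B2–B3, B3–B4
Every bag has size at most 4, so the width is 4 − 1 = 3 and tw(G) ≤ 3. For the lower bound: the 4 vertex sets {4,5}, {0,3}, {1}, {2} are disjoint, each induces a connected subgraph, and every pair is joined by at least one edge of G. Contracting each set to a single vertex therefore yields K_{4} as a minor, and since treewidth is minor-monotone, tw(G) ≥ tw(K_{4}) = 3. Therefore the treewidth is 3.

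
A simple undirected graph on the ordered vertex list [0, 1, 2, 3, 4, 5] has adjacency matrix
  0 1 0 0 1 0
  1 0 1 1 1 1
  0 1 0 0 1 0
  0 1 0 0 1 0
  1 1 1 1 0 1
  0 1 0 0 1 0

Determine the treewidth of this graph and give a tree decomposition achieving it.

Every bag has size at most 3, so the width is 3 − 1 = 2 and tw(G) ≤ 2. For the lower bound, the 3 vertices {0, 1, 4} are pairwise adjacent, and any tree decomposition puts a clique entirely inside one bag — forcing width ≥ 2. The upper and lower bounds meet at 2, so that is the treewidth.

Treewidth 2.
One optimal decomposition is:
Bags: B1 = {1, 4, 5}  B2 = {1, 3, 4}  B3 = {1, 2, 4}  B4 = {0, 1, 4}
Tree: B1–B2, B2–B3, B3–B4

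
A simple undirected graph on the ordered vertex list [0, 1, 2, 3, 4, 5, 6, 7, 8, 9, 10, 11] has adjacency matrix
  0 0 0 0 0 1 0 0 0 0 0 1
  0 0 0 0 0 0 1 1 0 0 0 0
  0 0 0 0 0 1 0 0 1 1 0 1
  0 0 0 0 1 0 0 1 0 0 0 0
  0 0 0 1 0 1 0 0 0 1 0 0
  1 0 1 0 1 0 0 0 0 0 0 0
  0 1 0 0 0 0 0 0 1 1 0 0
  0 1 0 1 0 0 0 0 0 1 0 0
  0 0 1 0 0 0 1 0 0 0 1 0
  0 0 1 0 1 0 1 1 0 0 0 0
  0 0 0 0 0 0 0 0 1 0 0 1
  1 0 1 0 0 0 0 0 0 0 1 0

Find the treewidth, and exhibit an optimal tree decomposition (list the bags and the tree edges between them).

Every bag has size at most 4, so the width is 4 − 1 = 3 and tw(G) ≤ 3. For the lower bound: the 4 vertex sets {0,10,11}, {5}, {2}, {4,6,8,9} are disjoint, each induces a connected subgraph, and every pair is joined by at least one edge of G. Contracting each set to a single vertex therefore yields K_{4} as a minor, and since treewidth is minor-monotone, tw(G) ≥ tw(K_{4}) = 3. The upper and lower bounds meet at 3, so that is the treewidth.

Treewidth 3.
One optimal decomposition is:
Bags: B1 = {0, 5, 10, 11}  B2 = {2, 5, 10, 11}  B3 = {2, 5, 8, 10}  B4 = {2, 4, 5, 8}  B5 = {2, 4, 8, 9}  B6 = {4, 6, 8, 9}  B7 = {3, 4, 6, 9}  B8 = {3, 6, 7, 9}  B9 = {1, 3, 6, 7}
Tree: B1–B2, B2–B3, B3–B4, B4–B5, B5–B6, B6–B7, B7–B8, B8–B9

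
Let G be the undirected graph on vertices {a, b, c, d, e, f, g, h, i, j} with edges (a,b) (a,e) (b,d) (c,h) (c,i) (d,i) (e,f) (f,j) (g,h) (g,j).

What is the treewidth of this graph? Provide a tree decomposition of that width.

Every bag has size at most 3, so the width is 3 − 1 = 2 and tw(G) ≤ 2. Since i–c–h–g–j–f–e–a–b–d–i is a cycle in G, G is not acyclic. Forests are exactly the graphs of treewidth ≤ 1, so tw(G) ≥ 2. Combining the bounds, tw(G) = 2.

Treewidth 2.
One such decomposition:
Bags: B1 = {c, h, i}  B2 = {g, h, i}  B3 = {g, i, j}  B4 = {f, i, j}  B5 = {e, f, i}  B6 = {a, e, i}  B7 = {a, b, i}  B8 = {b, d, i}
Tree: B1–B2, B2–B3, B3–B4, B4–B5, B5–B6, B6–B7, B7–B8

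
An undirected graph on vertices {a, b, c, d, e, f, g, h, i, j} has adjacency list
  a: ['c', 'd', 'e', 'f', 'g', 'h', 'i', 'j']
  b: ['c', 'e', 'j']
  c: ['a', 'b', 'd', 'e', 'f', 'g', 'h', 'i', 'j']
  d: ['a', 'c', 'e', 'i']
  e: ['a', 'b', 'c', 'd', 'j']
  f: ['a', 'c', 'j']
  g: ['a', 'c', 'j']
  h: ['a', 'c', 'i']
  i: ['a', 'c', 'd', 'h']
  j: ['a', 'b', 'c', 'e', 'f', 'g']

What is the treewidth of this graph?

A width-3 tree decomposition is:
Bags: B1 = {a, c, e, j}  B2 = {a, c, g, j}  B3 = {a, c, d, e}  B4 = {a, c, d, i}  B5 = {a, c, h, i}  B6 = {b, c, e, j}  B7 = {a, c, f, j}
Tree: B1–B2, B1–B3, B3–B4, B4–B5, B1–B6, B1–B7
Every bag has size at most 4, so the width is 4 − 1 = 3 and tw(G) ≤ 3. Conversely, {a, c, d, e} is a clique of size 4, and the vertices of any clique must share a bag in every tree decomposition; so some bag has ≥ 4 vertices and tw(G) ≥ 3. The upper and lower bounds meet at 3, so that is the treewidth.

3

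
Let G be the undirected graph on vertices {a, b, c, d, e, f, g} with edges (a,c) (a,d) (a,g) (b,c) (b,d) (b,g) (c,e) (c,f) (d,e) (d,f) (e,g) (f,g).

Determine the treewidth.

3

A width-3 tree decomposition is:
Bags: B1 = {b, c, d, g}  B2 = {c, d, e, g}  B3 = {c, d, f, g}  B4 = {a, c, d, g}
Tree: B1–B2, B2–B3, B3–B4
The largest bag has 4 vertices, giving width 3; this decomposition certifies tw(G) ≤ 3. For the lower bound: the 4 vertex sets {b,c}, {e,g}, {d}, {f} are disjoint, each induces a connected subgraph, and every pair is joined by at least one edge of G. Contracting each set to a single vertex therefore yields K_{4} as a minor, and since treewidth is minor-monotone, tw(G) ≥ tw(K_{4}) = 3. Therefore the treewidth is 3.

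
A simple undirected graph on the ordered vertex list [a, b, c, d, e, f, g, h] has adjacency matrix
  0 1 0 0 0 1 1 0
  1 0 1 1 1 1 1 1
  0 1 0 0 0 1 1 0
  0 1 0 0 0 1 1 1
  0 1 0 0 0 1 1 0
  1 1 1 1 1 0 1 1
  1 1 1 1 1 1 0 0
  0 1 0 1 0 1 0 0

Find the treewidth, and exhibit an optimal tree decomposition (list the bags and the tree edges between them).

Treewidth 3.
Bags: B1 = {b, d, f, h}  B2 = {b, d, f, g}  B3 = {a, b, f, g}  B4 = {b, e, f, g}  B5 = {b, c, f, g}
Tree: B1–B2, B2–B3, B2–B4, B2–B5

The largest bag has 4 vertices, giving width 3; this decomposition certifies tw(G) ≤ 3. Conversely, {b, d, f, g} is a clique of size 4, and the vertices of any clique must share a bag in every tree decomposition; so some bag has ≥ 4 vertices and tw(G) ≥ 3. Hence tw(G) = 3 exactly.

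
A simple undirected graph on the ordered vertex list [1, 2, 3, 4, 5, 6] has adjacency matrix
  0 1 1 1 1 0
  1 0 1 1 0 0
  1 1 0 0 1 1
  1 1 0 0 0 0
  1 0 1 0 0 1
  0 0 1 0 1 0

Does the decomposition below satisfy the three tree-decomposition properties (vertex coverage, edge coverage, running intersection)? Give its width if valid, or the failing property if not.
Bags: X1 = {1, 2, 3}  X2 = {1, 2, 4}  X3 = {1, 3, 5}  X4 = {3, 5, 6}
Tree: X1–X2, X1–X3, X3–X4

Checking the three conditions: (i) the bags cover all of {1, 2, 3, 4, 5, 6}; (ii) for each edge, some bag contains both endpoints; (iii) the bags containing any fixed vertex form a subtree. All hold, so the decomposition is valid with width 3 − 1 = 2.

Yes; width 2.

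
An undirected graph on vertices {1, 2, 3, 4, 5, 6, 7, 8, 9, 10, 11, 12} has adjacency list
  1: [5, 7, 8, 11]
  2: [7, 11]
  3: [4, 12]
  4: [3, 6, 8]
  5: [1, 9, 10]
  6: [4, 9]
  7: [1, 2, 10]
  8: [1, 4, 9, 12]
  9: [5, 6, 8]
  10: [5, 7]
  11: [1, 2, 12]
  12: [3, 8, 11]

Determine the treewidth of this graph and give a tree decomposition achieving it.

Each bag holds 4 vertices, so the decomposition has width 3, which upper-bounds the treewidth. For the lower bound: the 4 vertex sets {2,7,10}, {5}, {1}, {8,9,11,12} are disjoint, each induces a connected subgraph, and every pair is joined by at least one edge of G. Contracting each set to a single vertex therefore yields K_{4} as a minor, and since treewidth is minor-monotone, tw(G) ≥ tw(K_{4}) = 3. Therefore the treewidth is 3.

Treewidth 3.
Bags: B1 = {2, 5, 7, 10}  B2 = {1, 2, 5, 7}  B3 = {1, 2, 5, 11}  B4 = {1, 5, 9, 11}  B5 = {1, 8, 9, 11}  B6 = {8, 9, 11, 12}  B7 = {6, 8, 9, 12}  B8 = {4, 6, 8, 12}  B9 = {3, 4, 6, 12}
Tree: B1–B2, B2–B3, B3–B4, B4–B5, B5–B6, B6–B7, B7–B8, B8–B9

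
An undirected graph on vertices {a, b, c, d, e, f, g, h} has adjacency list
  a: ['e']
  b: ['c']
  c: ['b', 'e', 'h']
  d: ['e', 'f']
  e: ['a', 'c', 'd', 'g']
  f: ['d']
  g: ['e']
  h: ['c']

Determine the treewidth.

1

A width-1 tree decomposition is:
Bags: B1 = {a, e}  B2 = {d, e}  B3 = {c, e}  B4 = {e, g}  B5 = {d, f}  B6 = {c, h}  B7 = {b, c}
Tree: B1–B2, B2–B3, B2–B4, B2–B5, B3–B6, B6–B7
The largest bag has 2 vertices, giving width 1; this decomposition certifies tw(G) ≤ 1. Since G has at least one edge (e.g. e–a), it is not an edgeless graph, so tw(G) ≥ 1. Hence tw(G) = 1 exactly.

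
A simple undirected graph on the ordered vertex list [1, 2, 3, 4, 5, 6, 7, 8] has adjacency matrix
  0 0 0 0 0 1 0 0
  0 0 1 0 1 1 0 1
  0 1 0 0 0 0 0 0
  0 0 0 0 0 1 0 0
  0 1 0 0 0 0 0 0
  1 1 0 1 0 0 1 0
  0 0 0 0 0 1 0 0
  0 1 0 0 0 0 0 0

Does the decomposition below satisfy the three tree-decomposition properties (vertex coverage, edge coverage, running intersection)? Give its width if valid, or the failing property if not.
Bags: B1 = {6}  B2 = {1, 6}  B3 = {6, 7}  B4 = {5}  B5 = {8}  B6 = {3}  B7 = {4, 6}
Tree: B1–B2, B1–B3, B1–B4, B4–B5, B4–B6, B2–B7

A tree decomposition must satisfy three properties: every vertex lies in some bag; for every edge, both endpoints lie together in some bag; and for every vertex, the bags containing it form a connected subtree. Here vertex 2 appears in no bag, so the decomposition is invalid.

No — vertex 2 appears in no bag.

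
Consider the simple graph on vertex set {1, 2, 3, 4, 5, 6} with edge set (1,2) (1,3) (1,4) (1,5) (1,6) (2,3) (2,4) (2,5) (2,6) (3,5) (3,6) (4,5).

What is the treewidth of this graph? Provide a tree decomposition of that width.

Treewidth 3.
Bags: B1 = {1, 2, 3, 5}  B2 = {1, 2, 4, 5}  B3 = {1, 2, 3, 6}
Tree: B1–B2, B1–B3

Every bag has size at most 4, so the width is 4 − 1 = 3 and tw(G) ≤ 3. Conversely, {1, 2, 3, 5} is a clique of size 4, and the vertices of any clique must share a bag in every tree decomposition; so some bag has ≥ 4 vertices and tw(G) ≥ 3. Therefore the treewidth is 3.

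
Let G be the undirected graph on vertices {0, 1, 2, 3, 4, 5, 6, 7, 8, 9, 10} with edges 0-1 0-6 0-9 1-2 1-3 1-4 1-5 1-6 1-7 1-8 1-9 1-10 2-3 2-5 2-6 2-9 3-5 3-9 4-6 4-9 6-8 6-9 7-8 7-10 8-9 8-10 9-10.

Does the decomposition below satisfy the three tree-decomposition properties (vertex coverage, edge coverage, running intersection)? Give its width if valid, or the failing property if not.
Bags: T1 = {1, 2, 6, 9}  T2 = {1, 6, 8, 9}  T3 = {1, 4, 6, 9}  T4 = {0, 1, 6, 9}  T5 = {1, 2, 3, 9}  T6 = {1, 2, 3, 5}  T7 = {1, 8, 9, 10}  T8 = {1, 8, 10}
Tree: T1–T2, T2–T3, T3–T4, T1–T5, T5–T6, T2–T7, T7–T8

No — vertex 7 appears in no bag.

A tree decomposition must satisfy three properties: every vertex lies in some bag; for every edge, both endpoints lie together in some bag; and for every vertex, the bags containing it form a connected subtree. Here vertex 7 appears in no bag, so the decomposition is invalid.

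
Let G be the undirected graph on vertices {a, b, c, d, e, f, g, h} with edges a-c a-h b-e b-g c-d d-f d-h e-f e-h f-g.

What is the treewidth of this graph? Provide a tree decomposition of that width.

Treewidth 2.
One optimal decomposition is:
Bags: B1 = {b, f, g}  B2 = {b, e, f}  B3 = {d, e, f}  B4 = {d, e, h}  B5 = {c, d, h}  B6 = {a, c, h}
Tree: B1–B2, B2–B3, B3–B4, B4–B5, B5–B6

Each bag holds 3 vertices, so the decomposition has width 2, which upper-bounds the treewidth. Since g–b–e–f–g is a cycle in G, G is not acyclic. Forests are exactly the graphs of treewidth ≤ 1, so tw(G) ≥ 2. The upper and lower bounds meet at 2, so that is the treewidth.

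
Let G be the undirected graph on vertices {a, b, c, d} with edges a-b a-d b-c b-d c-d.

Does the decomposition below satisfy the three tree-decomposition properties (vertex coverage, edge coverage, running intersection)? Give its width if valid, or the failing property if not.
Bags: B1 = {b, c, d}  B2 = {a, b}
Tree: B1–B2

A tree decomposition must satisfy three properties: every vertex lies in some bag; for every edge, both endpoints lie together in some bag; and for every vertex, the bags containing it form a connected subtree. Here edge (d,a) lies in no bag, so the decomposition is invalid.

No — edge (d,a) lies in no bag.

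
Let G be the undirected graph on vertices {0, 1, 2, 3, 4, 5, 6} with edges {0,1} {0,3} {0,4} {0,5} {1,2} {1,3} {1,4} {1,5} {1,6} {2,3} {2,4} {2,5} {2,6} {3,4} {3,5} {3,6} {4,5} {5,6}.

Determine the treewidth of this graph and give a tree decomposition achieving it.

Each bag holds 5 vertices, so the decomposition has width 4, which upper-bounds the treewidth. For the lower bound, the 5 vertices {0, 1, 3, 4, 5} are pairwise adjacent, and any tree decomposition puts a clique entirely inside one bag — forcing width ≥ 4. Therefore the treewidth is 4.

Treewidth 4.
Bags: B1 = {1, 2, 3, 5, 6}  B2 = {1, 2, 3, 4, 5}  B3 = {0, 1, 3, 4, 5}
Tree: B1–B2, B2–B3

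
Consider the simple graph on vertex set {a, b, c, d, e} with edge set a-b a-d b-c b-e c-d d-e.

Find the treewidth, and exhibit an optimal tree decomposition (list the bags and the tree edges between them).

Every bag has size at most 3, so the width is 3 − 1 = 2 and tw(G) ≤ 2. Since e–d–a–b–e is a cycle in G, G is not acyclic. Forests are exactly the graphs of treewidth ≤ 1, so tw(G) ≥ 2. Combining the bounds, tw(G) = 2.

Treewidth 2.
Bags: B1 = {b, d, e}  B2 = {a, b, d}  B3 = {b, c, d}
Tree: B1–B2, B2–B3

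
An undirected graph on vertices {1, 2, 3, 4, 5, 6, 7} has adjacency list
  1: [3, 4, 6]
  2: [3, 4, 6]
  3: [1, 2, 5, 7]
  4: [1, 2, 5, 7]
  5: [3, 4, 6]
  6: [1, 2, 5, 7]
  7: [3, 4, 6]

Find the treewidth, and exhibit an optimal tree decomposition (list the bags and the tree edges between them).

Treewidth 3.
One optimal decomposition is:
Bags: B1 = {2, 3, 4, 6}  B2 = {1, 3, 4, 6}  B3 = {3, 4, 6, 7}  B4 = {3, 4, 5, 6}
Tree: B1–B2, B2–B3, B3–B4

Each bag holds 4 vertices, so the decomposition has width 3, which upper-bounds the treewidth. For the lower bound: the 4 vertex sets {2,4}, {1,3}, {6}, {7} are disjoint, each induces a connected subgraph, and every pair is joined by at least one edge of G. Contracting each set to a single vertex therefore yields K_{4} as a minor, and since treewidth is minor-monotone, tw(G) ≥ tw(K_{4}) = 3. The upper and lower bounds meet at 3, so that is the treewidth.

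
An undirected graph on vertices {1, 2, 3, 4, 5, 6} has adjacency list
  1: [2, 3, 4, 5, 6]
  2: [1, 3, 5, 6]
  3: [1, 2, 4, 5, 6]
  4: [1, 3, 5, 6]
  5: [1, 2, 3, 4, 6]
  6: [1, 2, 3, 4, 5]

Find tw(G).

4

A width-4 tree decomposition is:
Bags: B1 = {1, 3, 4, 5, 6}  B2 = {1, 2, 3, 5, 6}
Tree: B1–B2
Each bag holds 5 vertices, so the decomposition has width 4, which upper-bounds the treewidth. On the other hand G contains the 5-clique {1, 2, 3, 5, 6}. A clique must lie in a single bag of any decomposition, so no decomposition can have width below 4. Therefore the treewidth is 4.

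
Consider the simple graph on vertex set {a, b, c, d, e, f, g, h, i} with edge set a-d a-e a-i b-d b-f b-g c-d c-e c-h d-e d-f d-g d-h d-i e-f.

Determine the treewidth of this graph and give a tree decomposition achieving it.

Every bag has size at most 3, so the width is 3 − 1 = 2 and tw(G) ≤ 2. On the other hand G contains the 3-clique {b, d, g}. A clique must lie in a single bag of any decomposition, so no decomposition can have width below 2. Therefore the treewidth is 2.

Treewidth 2.
One optimal decomposition is:
Bags: B1 = {c, d, e}  B2 = {a, d, e}  B3 = {d, e, f}  B4 = {a, d, i}  B5 = {b, d, f}  B6 = {c, d, h}  B7 = {b, d, g}
Tree: B1–B2, B2–B3, B2–B4, B3–B5, B1–B6, B5–B7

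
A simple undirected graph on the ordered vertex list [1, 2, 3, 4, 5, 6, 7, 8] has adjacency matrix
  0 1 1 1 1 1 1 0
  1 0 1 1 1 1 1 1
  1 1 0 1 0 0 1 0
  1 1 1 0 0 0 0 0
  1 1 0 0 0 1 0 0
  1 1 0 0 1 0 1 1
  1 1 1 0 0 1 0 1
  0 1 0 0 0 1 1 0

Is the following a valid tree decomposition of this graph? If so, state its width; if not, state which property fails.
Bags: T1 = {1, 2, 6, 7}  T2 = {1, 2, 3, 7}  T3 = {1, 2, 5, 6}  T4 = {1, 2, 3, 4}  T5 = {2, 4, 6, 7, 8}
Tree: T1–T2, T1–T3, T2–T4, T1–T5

No — bags containing vertex 4 are not connected in the tree.

A tree decomposition must satisfy three properties: every vertex lies in some bag; for every edge, both endpoints lie together in some bag; and for every vertex, the bags containing it form a connected subtree. Here bags containing vertex 4 are not connected in the tree, so the decomposition is invalid.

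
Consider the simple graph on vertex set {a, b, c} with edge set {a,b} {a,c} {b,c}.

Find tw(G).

2

A width-2 tree decomposition is:
Bags: B1 = {a, b, c}
Tree: (single bag)
With just one bag of size 3, the width is 3 − 1 = 2, so tw(G) ≤ 2. For the lower bound, the 3 vertices {a, b, c} are pairwise adjacent, and any tree decomposition puts a clique entirely inside one bag — forcing width ≥ 2. Hence tw(G) = 2 exactly.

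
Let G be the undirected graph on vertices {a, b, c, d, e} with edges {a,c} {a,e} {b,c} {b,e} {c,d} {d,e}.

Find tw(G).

2

A width-2 tree decomposition is:
Bags: B1 = {a, c, e}  B2 = {c, d, e}  B3 = {b, c, e}
Tree: B1–B2, B2–B3
The largest bag has 3 vertices, giving width 2; this decomposition certifies tw(G) ≤ 2. The edges a–c–d–e–a form a cycle, so G is not a tree and its treewidth is at least 2. Combining the bounds, tw(G) = 2.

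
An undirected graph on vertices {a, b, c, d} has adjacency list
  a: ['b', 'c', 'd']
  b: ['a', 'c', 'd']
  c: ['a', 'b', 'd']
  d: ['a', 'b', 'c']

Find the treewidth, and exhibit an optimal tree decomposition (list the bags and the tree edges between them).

Treewidth 3.
Bags: B1 = {a, b, c, d}
Tree: (single bag)

With just one bag of size 4, the width is 4 − 1 = 3, so tw(G) ≤ 3. For the lower bound, the 4 vertices {a, b, c, d} are pairwise adjacent, and any tree decomposition puts a clique entirely inside one bag — forcing width ≥ 3. Combining the bounds, tw(G) = 3.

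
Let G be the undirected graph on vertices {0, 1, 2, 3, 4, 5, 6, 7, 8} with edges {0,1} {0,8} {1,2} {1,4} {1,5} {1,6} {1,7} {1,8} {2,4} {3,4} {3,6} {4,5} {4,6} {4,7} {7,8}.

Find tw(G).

2

A width-2 tree decomposition is:
Bags: B1 = {3, 4, 6}  B2 = {1, 4, 6}  B3 = {1, 2, 4}  B4 = {1, 4, 7}  B5 = {1, 7, 8}  B6 = {1, 4, 5}  B7 = {0, 1, 8}
Tree: B1–B2, B2–B3, B3–B4, B4–B5, B2–B6, B5–B7
The largest bag has 3 vertices, giving width 2; this decomposition certifies tw(G) ≤ 2. Conversely, {0, 1, 8} is a clique of size 3, and the vertices of any clique must share a bag in every tree decomposition; so some bag has ≥ 3 vertices and tw(G) ≥ 2. Combining the bounds, tw(G) = 2.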